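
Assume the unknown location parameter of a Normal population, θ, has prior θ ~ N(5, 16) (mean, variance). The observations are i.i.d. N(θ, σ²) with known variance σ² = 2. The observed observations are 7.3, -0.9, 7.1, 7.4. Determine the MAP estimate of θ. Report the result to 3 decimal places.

θ̂_MAP = 5.218

n = 4; x̄ = (7.3 + (-0.9) + 7.1 + 7.4)/4 = 20.9/4 = 5.225.
For a Normal prior and Normal likelihood with known variance, the posterior is Normal; its mode equals its mean, the precision-weighted average.
Prior precision 1/σ₀² = 1/16 = 0.0625; data precision n/σ² = 4/2 = 2.
θ̂ = (0.0625·5 + 2·5.225) / (0.0625 + 2) = 10.7625/2.0625 = 287/55 ≈ 5.218.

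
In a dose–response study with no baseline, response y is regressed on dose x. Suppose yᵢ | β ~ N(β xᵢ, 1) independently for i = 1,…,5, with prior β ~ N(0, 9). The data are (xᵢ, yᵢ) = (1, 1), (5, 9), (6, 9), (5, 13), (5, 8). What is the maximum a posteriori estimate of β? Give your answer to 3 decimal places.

β̂_MAP = 1.829

log p(β | y) = −Σ(yᵢ − βxᵢ)²/(2·1) − β²/(2·9) + const.
Setting the derivative to zero: Σxᵢ(yᵢ − βxᵢ)/1 − β/9 = 0, so β = Σxᵢyᵢ / (Σxᵢ² + σ²/τ²).
Σxᵢyᵢ = 1·1 + 5·9 + 6·9 + 5·13 + 5·8 = 205; Σxᵢ² = 112; σ²/τ² = 1/9.
β̂_MAP = 205 / (112 + 1/9) = 205/(1009/9) = 1845/1009 ≈ 1.829.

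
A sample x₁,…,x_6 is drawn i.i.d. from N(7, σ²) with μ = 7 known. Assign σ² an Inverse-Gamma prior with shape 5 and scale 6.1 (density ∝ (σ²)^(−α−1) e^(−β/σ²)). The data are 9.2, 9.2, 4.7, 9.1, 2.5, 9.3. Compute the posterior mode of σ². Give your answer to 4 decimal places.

σ̂²_MAP = 3.1733

Sum of squared deviations about the known mean: SS = (9.2−7)² + (9.2−7)² + (4.7−7)² + (9.1−7)² + (2.5−7)² + (9.3−7)² = 44.92.
The Normal likelihood contributes (σ²)^(−n/2) exp(−SS/(2σ²)), so the posterior is Inverse-Gamma(α + n/2, β + SS/2) = Inverse-Gamma(8, 28.56).
The mode of Inverse-Gamma(a, b) is b/(a+1) = 28.56/9 ≈ 3.1733.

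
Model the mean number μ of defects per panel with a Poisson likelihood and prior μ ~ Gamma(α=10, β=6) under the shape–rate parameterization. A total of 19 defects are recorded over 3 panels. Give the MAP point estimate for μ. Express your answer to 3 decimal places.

Σxᵢ = 19, n = 3.
Posterior ∝ μ^9e^(−6μ) · μ^19e^(−3μ) = μ^28e^(−9μ), i.e. Gamma(shape=29, rate=9).
The mode of a Gamma(a, b) with a ≥ 1 (shape–rate) is (a−1)/b = 28/9 ≈ 3.111.

μ̂_MAP = 3.111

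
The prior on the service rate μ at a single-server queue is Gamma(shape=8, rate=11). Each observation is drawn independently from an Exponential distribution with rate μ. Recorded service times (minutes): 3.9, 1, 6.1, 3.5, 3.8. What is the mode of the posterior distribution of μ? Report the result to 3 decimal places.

The Exponential(rate=μ) likelihood is ∝ μ^n e^(−μΣtᵢ). Here n = 5 and Σtᵢ = 3.9 + 1 + 6.1 + 3.5 + 3.8 = 18.3.
Posterior ∝ μ^7e^(−11μ) · μ^5e^(−18.3μ) = μ^12e^(−29.3μ), i.e. Gamma(13, 29.3).
Mode = (a−1)/b = 12/29.3 ≈ 0.410.

μ̂_MAP = 0.410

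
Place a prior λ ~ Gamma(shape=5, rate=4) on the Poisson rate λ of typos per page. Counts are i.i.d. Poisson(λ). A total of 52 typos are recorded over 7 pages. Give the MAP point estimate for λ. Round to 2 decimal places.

Σxᵢ = 52, n = 7.
Posterior ∝ λ^4e^(−4λ) · λ^52e^(−7λ) = λ^56e^(−11λ), i.e. Gamma(shape=57, rate=11).
The mode of a Gamma(a, b) with a ≥ 1 (shape–rate) is (a−1)/b = 56/11 ≈ 5.09.

λ̂_MAP = 5.09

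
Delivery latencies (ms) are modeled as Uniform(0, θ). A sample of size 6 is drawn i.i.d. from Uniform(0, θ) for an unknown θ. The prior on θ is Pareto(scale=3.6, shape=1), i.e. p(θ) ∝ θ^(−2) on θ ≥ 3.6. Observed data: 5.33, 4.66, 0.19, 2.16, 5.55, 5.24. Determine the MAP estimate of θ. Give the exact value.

θ̂_MAP = 5.55

The Uniform(0, θ) likelihood is θ^(−n) for θ ≥ max(xᵢ), zero otherwise. Here max(xᵢ) = 5.55.
Posterior ∝ θ^(−2) · θ^(−6) = θ^(−8) on θ ≥ max(3.6, 5.55) = 5.55.
This density is strictly decreasing in θ, so the posterior mode lies at the lower boundary of the support.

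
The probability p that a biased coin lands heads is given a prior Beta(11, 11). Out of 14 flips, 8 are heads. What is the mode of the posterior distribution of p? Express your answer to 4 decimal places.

p̂_MAP = 0.5294

Prior: Beta(11, 11).
Data: 8 successes in 14 trials. The binomial likelihood contributes p^8(1−p)^6, so the posterior is Beta(11+8, 11+6) = Beta(19, 17).
For Beta(a, b) with a, b > 1 the mode is (a−1)/(a+b−2) = 18/34 ≈ 0.5294.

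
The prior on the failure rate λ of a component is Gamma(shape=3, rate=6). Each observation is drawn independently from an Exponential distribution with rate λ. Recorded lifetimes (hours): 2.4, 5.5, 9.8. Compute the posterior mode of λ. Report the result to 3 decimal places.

The Exponential(rate=λ) likelihood is ∝ λ^n e^(−λΣtᵢ). Here n = 3 and Σtᵢ = 2.4 + 5.5 + 9.8 = 17.7.
Posterior ∝ λ^2e^(−6λ) · λ^3e^(−17.7λ) = λ^5e^(−23.7λ), i.e. Gamma(6, 23.7).
Mode = (a−1)/b = 5/23.7 ≈ 0.211.

λ̂_MAP = 0.211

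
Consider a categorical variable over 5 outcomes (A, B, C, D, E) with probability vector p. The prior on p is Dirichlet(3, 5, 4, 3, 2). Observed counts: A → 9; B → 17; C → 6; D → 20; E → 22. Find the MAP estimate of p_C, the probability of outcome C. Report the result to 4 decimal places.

The posterior is Dirichlet(αᵢ + nᵢ) = Dirichlet(12, 22, 10, 23, 24).
For a Dirichlet(a₁,…,a_K) with all aᵢ > 1, the mode has j-th component (aⱼ − 1)/(Σaᵢ − K).
Here Σaᵢ = 91 and K = 5, so p_C = (10 − 1)/(91 − 5) = 9/86 ≈ 0.1047.

MAP estimate of p_C = 0.1047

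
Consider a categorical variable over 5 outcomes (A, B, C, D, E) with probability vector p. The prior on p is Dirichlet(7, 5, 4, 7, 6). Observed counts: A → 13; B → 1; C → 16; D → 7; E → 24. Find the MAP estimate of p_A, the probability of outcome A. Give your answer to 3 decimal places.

MAP estimate of p_A = 0.224

The posterior is Dirichlet(αᵢ + nᵢ) = Dirichlet(20, 6, 20, 14, 30).
For a Dirichlet(a₁,…,a_K) with all aᵢ > 1, the mode has j-th component (aⱼ − 1)/(Σaᵢ − K).
Here Σaᵢ = 90 and K = 5, so p_A = (20 − 1)/(90 − 5) = 19/85 ≈ 0.224.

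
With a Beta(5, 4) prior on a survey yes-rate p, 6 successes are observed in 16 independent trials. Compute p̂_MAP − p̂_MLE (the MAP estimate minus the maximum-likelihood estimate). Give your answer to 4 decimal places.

MAP − MLE = 0.0598

Posterior is Beta(11, 14); MAP = (11−1)/(25−2) = 10/23 ≈ 0.43478.
MLE ignores the prior: p̂_MLE = k/n = 6/16 ≈ 0.37500.
Difference = 10/23 − 6/16 = 11/184 ≈ 0.0598.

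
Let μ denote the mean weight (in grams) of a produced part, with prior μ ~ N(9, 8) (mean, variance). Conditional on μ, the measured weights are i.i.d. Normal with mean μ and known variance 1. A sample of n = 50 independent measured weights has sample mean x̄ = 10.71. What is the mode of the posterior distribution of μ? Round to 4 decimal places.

n = 50, x̄ = 10.71.
For a Normal prior and Normal likelihood with known variance, the posterior is Normal; its mode equals its mean, the precision-weighted average.
Prior precision 1/σ₀² = 1/8 = 0.125; data precision n/σ² = 50/1 = 50.
μ̂ = (0.125·9 + 50·10.71) / (0.125 + 50) = 536.625/50.125 = 4293/401 ≈ 10.7057.

μ̂_MAP = 10.7057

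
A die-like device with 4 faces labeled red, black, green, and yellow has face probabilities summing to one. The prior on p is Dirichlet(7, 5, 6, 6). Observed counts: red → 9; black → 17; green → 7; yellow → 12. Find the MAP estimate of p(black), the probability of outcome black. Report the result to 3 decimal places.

The posterior is Dirichlet(αᵢ + nᵢ) = Dirichlet(16, 22, 13, 18).
For a Dirichlet(a₁,…,a_K) with all aᵢ > 1, the mode has j-th component (aⱼ − 1)/(Σaᵢ − K).
Here Σaᵢ = 69 and K = 4, so p(black) = (22 − 1)/(69 − 4) = 21/65 ≈ 0.323.

MAP estimate of p(black) = 0.323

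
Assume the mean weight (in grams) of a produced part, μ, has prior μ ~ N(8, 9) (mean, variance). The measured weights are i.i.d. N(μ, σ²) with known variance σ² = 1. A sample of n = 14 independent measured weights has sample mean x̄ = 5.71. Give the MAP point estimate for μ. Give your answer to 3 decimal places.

μ̂_MAP = 5.728

n = 14, x̄ = 5.71.
For a Normal prior and Normal likelihood with known variance, the posterior is Normal; its mode equals its mean, the precision-weighted average.
Prior precision 1/σ₀² = 1/9; data precision n/σ² = 14/1 = 14.
μ̂ = ((1/9)·8 + 14·5.71) / (1/9 + 14) = (36373/450)/(127/9) = 36373/6350 ≈ 5.728.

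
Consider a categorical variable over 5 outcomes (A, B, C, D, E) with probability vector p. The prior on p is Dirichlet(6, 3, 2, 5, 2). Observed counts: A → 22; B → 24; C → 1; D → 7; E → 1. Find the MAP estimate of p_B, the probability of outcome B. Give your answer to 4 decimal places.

MAP estimate of p_B = 0.3824

The posterior is Dirichlet(αᵢ + nᵢ) = Dirichlet(28, 27, 3, 12, 3).
For a Dirichlet(a₁,…,a_K) with all aᵢ > 1, the mode has j-th component (aⱼ − 1)/(Σaᵢ − K).
Here Σaᵢ = 73 and K = 5, so p_B = (27 − 1)/(73 − 5) = 26/68 ≈ 0.3824.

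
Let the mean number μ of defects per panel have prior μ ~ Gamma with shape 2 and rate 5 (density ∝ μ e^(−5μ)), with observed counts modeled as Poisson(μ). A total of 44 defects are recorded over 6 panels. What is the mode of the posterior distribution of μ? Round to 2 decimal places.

Σxᵢ = 44, n = 6.
Posterior ∝ μe^(−5μ) · μ^44e^(−6μ) = μ^45e^(−11μ), i.e. Gamma(shape=46, rate=11).
The mode of a Gamma(a, b) with a ≥ 1 (shape–rate) is (a−1)/b = 45/11 ≈ 4.09.

μ̂_MAP = 4.09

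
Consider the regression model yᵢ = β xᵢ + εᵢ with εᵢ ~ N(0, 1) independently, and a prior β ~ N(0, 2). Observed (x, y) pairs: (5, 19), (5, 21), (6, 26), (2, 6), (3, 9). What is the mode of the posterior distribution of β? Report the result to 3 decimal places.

β̂_MAP = 3.970

log p(β | y) = −Σ(yᵢ − βxᵢ)²/(2·1) − β²/(2·2) + const.
Setting the derivative to zero: Σxᵢ(yᵢ − βxᵢ)/1 − β/2 = 0, so β = Σxᵢyᵢ / (Σxᵢ² + σ²/τ²).
Σxᵢyᵢ = 5·19 + 5·21 + 6·26 + 2·6 + 3·9 = 395; Σxᵢ² = 99; σ²/τ² = 0.5.
β̂_MAP = 395 / (99 + 0.5) = 395/99.5 ≈ 3.970.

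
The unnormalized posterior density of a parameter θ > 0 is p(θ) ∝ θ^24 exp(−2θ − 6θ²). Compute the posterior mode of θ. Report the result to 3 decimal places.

ℓ'(θ) = 24/θ − 2 − 12θ. Setting this to zero and multiplying by θ: 12θ² + 2θ − 24 = 0.
θ = (−2 + √(2² + 4·12·24)) / (2·12) = (−2 + √1156) / 24 = (−2 + 34)/24 = 4/3.
ℓ''(θ) = −24/θ² − 12 < 0, confirming a maximum.

θ̂_MAP = 1.333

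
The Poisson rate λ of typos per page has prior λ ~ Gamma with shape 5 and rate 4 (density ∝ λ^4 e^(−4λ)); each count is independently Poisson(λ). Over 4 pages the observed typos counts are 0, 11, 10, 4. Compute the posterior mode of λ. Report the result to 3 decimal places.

λ̂_MAP = 3.625

Σxᵢ = 0+11+10+4 = 25, with n = 4.
Posterior ∝ λ^4e^(−4λ) · λ^25e^(−4λ) = λ^29e^(−8λ), i.e. Gamma(shape=30, rate=8).
The mode of a Gamma(a, b) with a ≥ 1 (shape–rate) is (a−1)/b = 29/8 ≈ 3.625.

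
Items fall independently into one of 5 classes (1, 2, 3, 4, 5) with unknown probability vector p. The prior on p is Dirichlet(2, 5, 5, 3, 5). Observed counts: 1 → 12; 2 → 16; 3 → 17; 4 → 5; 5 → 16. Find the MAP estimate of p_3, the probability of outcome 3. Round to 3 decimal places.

MAP estimate: 0.259

The posterior is Dirichlet(αᵢ + nᵢ) = Dirichlet(14, 21, 22, 8, 21).
For a Dirichlet(a₁,…,a_K) with all aᵢ > 1, the mode has j-th component (aⱼ − 1)/(Σaᵢ − K).
Here Σaᵢ = 86 and K = 5, so p_3 = (22 − 1)/(86 − 5) = 21/81 ≈ 0.259.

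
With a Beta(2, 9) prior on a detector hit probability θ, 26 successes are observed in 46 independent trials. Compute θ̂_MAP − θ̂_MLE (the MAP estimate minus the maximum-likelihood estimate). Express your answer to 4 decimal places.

MAP − MLE = -0.0743

Posterior is Beta(28, 29); MAP = (28−1)/(57−2) = 27/55 ≈ 0.49091.
MLE ignores the prior: θ̂_MLE = k/n = 26/46 ≈ 0.56522.
Difference = 27/55 − 26/46 = -94/1265 ≈ -0.0743.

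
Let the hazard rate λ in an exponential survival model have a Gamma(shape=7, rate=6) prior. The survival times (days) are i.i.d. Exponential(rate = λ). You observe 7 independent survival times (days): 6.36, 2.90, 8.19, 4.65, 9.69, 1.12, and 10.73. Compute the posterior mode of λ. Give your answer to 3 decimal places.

The Exponential(rate=λ) likelihood is ∝ λ^n e^(−λΣtᵢ). Here n = 7 and Σtᵢ = 6.36 + 2.90 + 8.19 + 4.65 + 9.69 + 1.12 + 10.73 = 43.64.
Posterior ∝ λ^6e^(−6λ) · λ^7e^(−43.64λ) = λ^13e^(−49.64λ), i.e. Gamma(14, 49.64).
Mode = (a−1)/b = 13/49.64 ≈ 0.262.

λ̂_MAP = 0.262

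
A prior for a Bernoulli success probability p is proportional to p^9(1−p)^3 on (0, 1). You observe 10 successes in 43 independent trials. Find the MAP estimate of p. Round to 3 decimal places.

p̂_MAP = 0.345

The prior density ∝ p^9(1−p)^3 is the kernel of Beta(10, 4).
Data: 10 successes in 43 trials. The binomial likelihood contributes p^10(1−p)^33, so the posterior is Beta(10+10, 4+33) = Beta(20, 37).
For Beta(a, b) with a, b > 1 the mode is (a−1)/(a+b−2) = 19/55 ≈ 0.345.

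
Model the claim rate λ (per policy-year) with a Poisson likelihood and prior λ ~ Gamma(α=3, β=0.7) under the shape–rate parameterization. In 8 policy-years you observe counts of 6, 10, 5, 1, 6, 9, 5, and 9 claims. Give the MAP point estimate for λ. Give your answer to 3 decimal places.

λ̂_MAP = 6.092

Σxᵢ = 6+10+5+1+6+9+5+9 = 51, with n = 8.
Posterior ∝ λ^2e^(−0.7λ) · λ^51e^(−8λ) = λ^53e^(−8.7λ), i.e. Gamma(shape=54, rate=8.7).
The mode of a Gamma(a, b) with a ≥ 1 (shape–rate) is (a−1)/b = 53/8.7 ≈ 6.092.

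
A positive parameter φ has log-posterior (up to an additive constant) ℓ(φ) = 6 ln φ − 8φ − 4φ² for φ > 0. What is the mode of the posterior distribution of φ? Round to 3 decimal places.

φ̂_MAP = 0.500

ℓ'(φ) = 6/φ − 8 − 8φ. Setting this to zero and multiplying by φ: 8φ² + 8φ − 6 = 0.
φ = (−8 + √(8² + 4·8·6)) / (2·8) = (−8 + √256) / 16 = (−8 + 16)/16 = 1/2.
ℓ''(φ) = −6/φ² − 8 < 0, confirming a maximum.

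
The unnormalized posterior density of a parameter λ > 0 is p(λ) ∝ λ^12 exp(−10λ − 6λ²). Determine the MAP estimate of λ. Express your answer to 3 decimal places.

λ̂_MAP = 0.667

ℓ'(λ) = 12/λ − 10 − 12λ. Setting this to zero and multiplying by λ: 12λ² + 10λ − 12 = 0.
λ = (−10 + √(10² + 4·12·12)) / (2·12) = (−10 + √676) / 24 = (−10 + 26)/24 = 2/3.
ℓ''(λ) = −12/λ² − 12 < 0, confirming a maximum.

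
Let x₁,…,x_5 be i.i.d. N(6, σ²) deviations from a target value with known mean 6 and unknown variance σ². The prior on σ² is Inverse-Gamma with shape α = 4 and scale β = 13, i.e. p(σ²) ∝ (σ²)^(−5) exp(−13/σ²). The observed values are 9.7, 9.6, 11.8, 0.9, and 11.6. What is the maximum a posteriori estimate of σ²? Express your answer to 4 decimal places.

Sum of squared deviations about the known mean: SS = (9.7−6)² + (9.6−6)² + (11.8−6)² + (0.9−6)² + (11.6−6)² = 117.66.
The Normal likelihood contributes (σ²)^(−n/2) exp(−SS/(2σ²)), so the posterior is Inverse-Gamma(α + n/2, β + SS/2) = Inverse-Gamma(6.5, 71.83).
The mode of Inverse-Gamma(a, b) is b/(a+1) = 71.83/7.5 ≈ 9.5773.

σ̂²_MAP = 9.5773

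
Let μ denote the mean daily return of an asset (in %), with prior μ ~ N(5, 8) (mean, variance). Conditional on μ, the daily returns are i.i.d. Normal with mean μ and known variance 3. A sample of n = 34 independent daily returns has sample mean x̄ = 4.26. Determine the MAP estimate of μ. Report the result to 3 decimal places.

n = 34, x̄ = 4.26.
For a Normal prior and Normal likelihood with known variance, the posterior is Normal; its mode equals its mean, the precision-weighted average.
Prior precision 1/σ₀² = 1/8 = 0.125; data precision n/σ² = 34/3.
μ̂ = (0.125·5 + (34/3)·4.26) / (0.125 + 34/3) = 48.905/(275/24) = 29343/6875 ≈ 4.268.

μ̂_MAP = 4.268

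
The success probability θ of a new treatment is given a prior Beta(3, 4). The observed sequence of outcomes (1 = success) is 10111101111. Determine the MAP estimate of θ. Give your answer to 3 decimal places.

Prior: Beta(3, 4).
Data: 9 successes in 11 trials (from the sequence). The binomial likelihood contributes θ^9(1−θ)^2, so the posterior is Beta(3+9, 4+2) = Beta(12, 6).
For Beta(a, b) with a, b > 1 the mode is (a−1)/(a+b−2) = 11/16 ≈ 0.688.

θ̂_MAP = 0.688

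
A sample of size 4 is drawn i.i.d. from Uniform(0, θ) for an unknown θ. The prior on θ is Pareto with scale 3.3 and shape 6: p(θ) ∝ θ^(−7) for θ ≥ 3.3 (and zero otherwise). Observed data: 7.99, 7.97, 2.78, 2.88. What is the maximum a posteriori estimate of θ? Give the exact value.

The Uniform(0, θ) likelihood is θ^(−n) for θ ≥ max(xᵢ), zero otherwise. Here max(xᵢ) = 7.99.
Posterior ∝ θ^(−7) · θ^(−4) = θ^(−11) on θ ≥ max(3.3, 7.99) = 7.99.
This density is strictly decreasing in θ, so the posterior mode lies at the lower boundary of the support.

θ̂_MAP = 7.99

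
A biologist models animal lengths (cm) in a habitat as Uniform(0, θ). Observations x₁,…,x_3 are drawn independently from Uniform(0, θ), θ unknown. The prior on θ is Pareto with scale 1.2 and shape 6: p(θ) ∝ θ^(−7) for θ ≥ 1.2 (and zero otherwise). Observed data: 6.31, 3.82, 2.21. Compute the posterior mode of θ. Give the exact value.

θ̂_MAP = 6.31

The Uniform(0, θ) likelihood is θ^(−n) for θ ≥ max(xᵢ), zero otherwise. Here max(xᵢ) = 6.31.
Posterior ∝ θ^(−7) · θ^(−3) = θ^(−10) on θ ≥ max(1.2, 6.31) = 6.31.
This density is strictly decreasing in θ, so the posterior mode lies at the lower boundary of the support.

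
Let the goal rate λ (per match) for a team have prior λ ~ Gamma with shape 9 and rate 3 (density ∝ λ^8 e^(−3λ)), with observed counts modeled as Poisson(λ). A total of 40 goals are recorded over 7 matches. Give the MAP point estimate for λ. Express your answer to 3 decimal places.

Σxᵢ = 40, n = 7.
Posterior ∝ λ^8e^(−3λ) · λ^40e^(−7λ) = λ^48e^(−10λ), i.e. Gamma(shape=49, rate=10).
The mode of a Gamma(a, b) with a ≥ 1 (shape–rate) is (a−1)/b = 48/10 ≈ 4.800.

λ̂_MAP = 4.800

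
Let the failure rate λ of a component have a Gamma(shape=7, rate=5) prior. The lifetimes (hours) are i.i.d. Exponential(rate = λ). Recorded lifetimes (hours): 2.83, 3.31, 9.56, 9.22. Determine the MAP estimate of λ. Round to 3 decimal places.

The Exponential(rate=λ) likelihood is ∝ λ^n e^(−λΣtᵢ). Here n = 4 and Σtᵢ = 2.83 + 3.31 + 9.56 + 9.22 = 24.92.
Posterior ∝ λ^6e^(−5λ) · λ^4e^(−24.92λ) = λ^10e^(−29.92λ), i.e. Gamma(11, 29.92).
Mode = (a−1)/b = 10/29.92 ≈ 0.334.

λ̂_MAP = 0.334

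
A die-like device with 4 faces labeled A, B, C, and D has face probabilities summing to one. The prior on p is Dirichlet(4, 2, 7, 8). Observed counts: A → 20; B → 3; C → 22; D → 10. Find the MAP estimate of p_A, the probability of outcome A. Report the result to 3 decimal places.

MAP estimate of p_A = 0.319

The posterior is Dirichlet(αᵢ + nᵢ) = Dirichlet(24, 5, 29, 18).
For a Dirichlet(a₁,…,a_K) with all aᵢ > 1, the mode has j-th component (aⱼ − 1)/(Σaᵢ − K).
Here Σaᵢ = 76 and K = 4, so p_A = (24 − 1)/(76 − 4) = 23/72 ≈ 0.319.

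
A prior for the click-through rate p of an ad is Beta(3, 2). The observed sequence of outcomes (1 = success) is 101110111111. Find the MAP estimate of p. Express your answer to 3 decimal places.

p̂_MAP = 0.800

Prior: Beta(3, 2).
Data: 10 successes in 12 trials (from the sequence). The binomial likelihood contributes p^10(1−p)^2, so the posterior is Beta(3+10, 2+2) = Beta(13, 4).
For Beta(a, b) with a, b > 1 the mode is (a−1)/(a+b−2) = 12/15 ≈ 0.800.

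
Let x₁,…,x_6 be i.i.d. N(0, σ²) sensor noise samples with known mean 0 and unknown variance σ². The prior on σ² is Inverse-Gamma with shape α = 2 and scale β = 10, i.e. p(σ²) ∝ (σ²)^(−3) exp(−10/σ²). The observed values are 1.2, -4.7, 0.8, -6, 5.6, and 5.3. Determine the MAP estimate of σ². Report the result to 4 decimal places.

σ̂²_MAP = 11.6350

Sum of squared deviations about the known mean: SS = (1.2−0)² + (-4.7−0)² + (0.8−0)² + (-6−0)² + (5.6−0)² + (5.3−0)² = 119.62.
The Normal likelihood contributes (σ²)^(−n/2) exp(−SS/(2σ²)), so the posterior is Inverse-Gamma(α + n/2, β + SS/2) = Inverse-Gamma(5, 69.81).
The mode of Inverse-Gamma(a, b) is b/(a+1) = 69.81/6 ≈ 11.6350.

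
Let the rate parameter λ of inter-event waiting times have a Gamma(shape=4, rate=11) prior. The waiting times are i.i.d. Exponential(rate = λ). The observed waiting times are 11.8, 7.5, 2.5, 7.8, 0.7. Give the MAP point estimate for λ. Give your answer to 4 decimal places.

λ̂_MAP = 0.1937

The Exponential(rate=λ) likelihood is ∝ λ^n e^(−λΣtᵢ). Here n = 5 and Σtᵢ = 11.8 + 7.5 + 2.5 + 7.8 + 0.7 = 30.3.
Posterior ∝ λ^3e^(−11λ) · λ^5e^(−30.3λ) = λ^8e^(−41.3λ), i.e. Gamma(9, 41.3).
Mode = (a−1)/b = 8/41.3 ≈ 0.1937.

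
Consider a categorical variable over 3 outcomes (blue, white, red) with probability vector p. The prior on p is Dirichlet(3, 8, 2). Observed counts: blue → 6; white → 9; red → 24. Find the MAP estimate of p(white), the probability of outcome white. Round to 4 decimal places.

MAP estimate of p(white) = 0.3265

The posterior is Dirichlet(αᵢ + nᵢ) = Dirichlet(9, 17, 26).
For a Dirichlet(a₁,…,a_K) with all aᵢ > 1, the mode has j-th component (aⱼ − 1)/(Σaᵢ − K).
Here Σaᵢ = 52 and K = 3, so p(white) = (17 − 1)/(52 − 3) = 16/49 ≈ 0.3265.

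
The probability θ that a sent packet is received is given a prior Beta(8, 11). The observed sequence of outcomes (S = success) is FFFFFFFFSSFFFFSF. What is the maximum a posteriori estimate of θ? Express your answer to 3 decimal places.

θ̂_MAP = 0.303

Prior: Beta(8, 11).
Data: 3 successes in 16 trials (from the sequence). The binomial likelihood contributes θ^3(1−θ)^13, so the posterior is Beta(8+3, 11+13) = Beta(11, 24).
For Beta(a, b) with a, b > 1 the mode is (a−1)/(a+b−2) = 10/33 ≈ 0.303.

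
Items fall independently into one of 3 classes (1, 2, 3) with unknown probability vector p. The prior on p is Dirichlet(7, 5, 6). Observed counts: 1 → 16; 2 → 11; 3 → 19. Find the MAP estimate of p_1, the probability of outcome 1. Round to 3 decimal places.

MAP estimate: 0.361

The posterior is Dirichlet(αᵢ + nᵢ) = Dirichlet(23, 16, 25).
For a Dirichlet(a₁,…,a_K) with all aᵢ > 1, the mode has j-th component (aⱼ − 1)/(Σaᵢ − K).
Here Σaᵢ = 64 and K = 3, so p_1 = (23 − 1)/(64 − 3) = 22/61 ≈ 0.361.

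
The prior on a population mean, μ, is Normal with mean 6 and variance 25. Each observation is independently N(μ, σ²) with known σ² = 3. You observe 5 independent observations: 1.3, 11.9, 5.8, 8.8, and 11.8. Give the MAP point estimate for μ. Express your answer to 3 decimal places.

n = 5; x̄ = (1.3 + 11.9 + 5.8 + 8.8 + 11.8)/5 = 39.6/5 = 7.92.
For a Normal prior and Normal likelihood with known variance, the posterior is Normal; its mode equals its mean, the precision-weighted average.
Prior precision 1/σ₀² = 1/25 = 0.04; data precision n/σ² = 5/3.
μ̂ = (0.04·6 + (5/3)·7.92) / (0.04 + 5/3) = 13.44/(128/75) = 7.875.

μ̂_MAP = 7.875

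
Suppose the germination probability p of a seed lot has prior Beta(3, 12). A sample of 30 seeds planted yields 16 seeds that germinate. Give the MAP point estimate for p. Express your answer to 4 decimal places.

Prior: Beta(3, 12).
Data: 16 successes in 30 trials. The binomial likelihood contributes p^16(1−p)^14, so the posterior is Beta(3+16, 12+14) = Beta(19, 26).
For Beta(a, b) with a, b > 1 the mode is (a−1)/(a+b−2) = 18/43 ≈ 0.4186.

p̂_MAP = 0.4186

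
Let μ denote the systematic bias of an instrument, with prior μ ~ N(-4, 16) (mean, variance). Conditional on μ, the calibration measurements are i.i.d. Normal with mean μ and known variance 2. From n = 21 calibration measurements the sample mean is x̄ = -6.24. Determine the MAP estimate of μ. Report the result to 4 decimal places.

μ̂_MAP = -6.2267

n = 21, x̄ = -6.24.
For a Normal prior and Normal likelihood with known variance, the posterior is Normal; its mode equals its mean, the precision-weighted average.
Prior precision 1/σ₀² = 1/16 = 0.0625; data precision n/σ² = 21/2 = 10.5.
μ̂ = (0.0625·(-4) + 10.5·(-6.24)) / (0.0625 + 10.5) = (-65.77)/10.5625 = -26308/4225 ≈ -6.2267.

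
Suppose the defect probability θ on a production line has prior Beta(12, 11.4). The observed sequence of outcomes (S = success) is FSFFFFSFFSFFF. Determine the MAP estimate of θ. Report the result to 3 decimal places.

θ̂_MAP = 0.407

Prior: Beta(12, 11.4).
Data: 3 successes in 13 trials (from the sequence). The binomial likelihood contributes θ^3(1−θ)^10, so the posterior is Beta(12+3, 11.4+10) = Beta(15, 21.4).
For Beta(a, b) with a, b > 1 the mode is (a−1)/(a+b−2) = 14/34.4 ≈ 0.407.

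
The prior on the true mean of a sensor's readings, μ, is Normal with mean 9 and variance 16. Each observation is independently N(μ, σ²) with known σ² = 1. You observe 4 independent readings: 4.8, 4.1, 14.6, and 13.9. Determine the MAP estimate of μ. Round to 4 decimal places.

μ̂_MAP = 9.3446

n = 4; x̄ = (4.8 + 4.1 + 14.6 + 13.9)/4 = 37.4/4 = 9.35.
For a Normal prior and Normal likelihood with known variance, the posterior is Normal; its mode equals its mean, the precision-weighted average.
Prior precision 1/σ₀² = 1/16 = 0.0625; data precision n/σ² = 4/1 = 4.
μ̂ = (0.0625·9 + 4·9.35) / (0.0625 + 4) = 37.9625/4.0625 = 3037/325 ≈ 9.3446.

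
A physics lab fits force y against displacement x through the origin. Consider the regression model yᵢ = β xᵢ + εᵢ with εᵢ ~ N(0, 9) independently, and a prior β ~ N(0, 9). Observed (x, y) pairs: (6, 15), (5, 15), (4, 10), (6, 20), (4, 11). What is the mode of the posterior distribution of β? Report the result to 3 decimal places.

log p(β | y) = −Σ(yᵢ − βxᵢ)²/(2·9) − β²/(2·9) + const.
Setting the derivative to zero: Σxᵢ(yᵢ − βxᵢ)/9 − β/9 = 0, so β = Σxᵢyᵢ / (Σxᵢ² + σ²/τ²).
Σxᵢyᵢ = 6·15 + 5·15 + 4·10 + 6·20 + 4·11 = 369; Σxᵢ² = 129; σ²/τ² = 1.
β̂_MAP = 369 / (129 + 1) = 369/130 ≈ 2.838.

β̂_MAP = 2.838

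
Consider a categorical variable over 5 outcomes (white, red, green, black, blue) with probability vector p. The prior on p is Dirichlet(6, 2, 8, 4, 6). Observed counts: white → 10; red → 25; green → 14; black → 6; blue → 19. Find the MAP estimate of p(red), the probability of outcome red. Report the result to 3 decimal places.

The posterior is Dirichlet(αᵢ + nᵢ) = Dirichlet(16, 27, 22, 10, 25).
For a Dirichlet(a₁,…,a_K) with all aᵢ > 1, the mode has j-th component (aⱼ − 1)/(Σaᵢ − K).
Here Σaᵢ = 100 and K = 5, so p(red) = (27 − 1)/(100 − 5) = 26/95 ≈ 0.274.

MAP estimate of p(red) = 0.274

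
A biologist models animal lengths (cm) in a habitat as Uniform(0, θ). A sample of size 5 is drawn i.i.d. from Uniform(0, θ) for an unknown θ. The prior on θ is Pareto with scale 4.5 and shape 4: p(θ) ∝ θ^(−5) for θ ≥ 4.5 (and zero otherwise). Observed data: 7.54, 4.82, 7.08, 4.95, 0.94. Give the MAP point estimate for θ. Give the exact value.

θ̂_MAP = 7.54

The Uniform(0, θ) likelihood is θ^(−n) for θ ≥ max(xᵢ), zero otherwise. Here max(xᵢ) = 7.54.
Posterior ∝ θ^(−5) · θ^(−5) = θ^(−10) on θ ≥ max(4.5, 7.54) = 7.54.
This density is strictly decreasing in θ, so the posterior mode lies at the lower boundary of the support.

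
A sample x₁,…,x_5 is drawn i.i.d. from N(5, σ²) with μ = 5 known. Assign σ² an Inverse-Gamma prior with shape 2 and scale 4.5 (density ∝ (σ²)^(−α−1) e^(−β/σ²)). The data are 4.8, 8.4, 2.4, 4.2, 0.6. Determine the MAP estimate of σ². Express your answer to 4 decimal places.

Sum of squared deviations about the known mean: SS = (4.8−5)² + (8.4−5)² + (2.4−5)² + (4.2−5)² + (0.6−5)² = 38.36.
The Normal likelihood contributes (σ²)^(−n/2) exp(−SS/(2σ²)), so the posterior is Inverse-Gamma(α + n/2, β + SS/2) = Inverse-Gamma(4.5, 23.68).
The mode of Inverse-Gamma(a, b) is b/(a+1) = 23.68/5.5 ≈ 4.3055.

σ̂²_MAP = 4.3055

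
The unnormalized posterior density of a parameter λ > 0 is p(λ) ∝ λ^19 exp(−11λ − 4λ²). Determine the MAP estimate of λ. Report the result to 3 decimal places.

λ̂_MAP = 1.000

ℓ'(λ) = 19/λ − 11 − 8λ. Setting this to zero and multiplying by λ: 8λ² + 11λ − 19 = 0.
λ = (−11 + √(11² + 4·8·19)) / (2·8) = (−11 + √729) / 16 = (−11 + 27)/16 = 1.
ℓ''(λ) = −19/λ² − 8 < 0, confirming a maximum.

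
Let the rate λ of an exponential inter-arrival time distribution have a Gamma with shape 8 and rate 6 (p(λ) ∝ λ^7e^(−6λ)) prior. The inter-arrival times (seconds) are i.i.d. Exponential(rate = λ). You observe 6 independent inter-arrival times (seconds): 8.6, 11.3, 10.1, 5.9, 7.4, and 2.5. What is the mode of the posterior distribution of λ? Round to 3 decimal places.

λ̂_MAP = 0.251

The Exponential(rate=λ) likelihood is ∝ λ^n e^(−λΣtᵢ). Here n = 6 and Σtᵢ = 8.6 + 11.3 + 10.1 + 5.9 + 7.4 + 2.5 = 45.8.
Posterior ∝ λ^7e^(−6λ) · λ^6e^(−45.8λ) = λ^13e^(−51.8λ), i.e. Gamma(14, 51.8).
Mode = (a−1)/b = 13/51.8 ≈ 0.251.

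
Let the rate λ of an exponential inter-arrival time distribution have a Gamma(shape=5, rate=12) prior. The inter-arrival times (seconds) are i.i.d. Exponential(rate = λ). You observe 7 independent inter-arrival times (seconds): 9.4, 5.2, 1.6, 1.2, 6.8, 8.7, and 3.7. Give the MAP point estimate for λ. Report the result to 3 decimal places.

λ̂_MAP = 0.226

The Exponential(rate=λ) likelihood is ∝ λ^n e^(−λΣtᵢ). Here n = 7 and Σtᵢ = 9.4 + 5.2 + 1.6 + 1.2 + 6.8 + 8.7 + 3.7 = 36.6.
Posterior ∝ λ^4e^(−12λ) · λ^7e^(−36.6λ) = λ^11e^(−48.6λ), i.e. Gamma(12, 48.6).
Mode = (a−1)/b = 11/48.6 ≈ 0.226.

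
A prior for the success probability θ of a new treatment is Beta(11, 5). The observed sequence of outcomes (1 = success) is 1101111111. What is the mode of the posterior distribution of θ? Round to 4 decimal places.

Prior: Beta(11, 5).
Data: 9 successes in 10 trials (from the sequence). The binomial likelihood contributes θ^9(1−θ)^1, so the posterior is Beta(11+9, 5+1) = Beta(20, 6).
For Beta(a, b) with a, b > 1 the mode is (a−1)/(a+b−2) = 19/24 ≈ 0.7917.

θ̂_MAP = 0.7917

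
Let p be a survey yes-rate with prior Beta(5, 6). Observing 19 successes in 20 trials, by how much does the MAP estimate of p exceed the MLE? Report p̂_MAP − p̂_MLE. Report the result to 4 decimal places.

MAP − MLE = -0.1569

Posterior is Beta(24, 7); MAP = (24−1)/(31−2) = 23/29 ≈ 0.79310.
MLE ignores the prior: p̂_MLE = k/n = 19/20 ≈ 0.95000.
Difference = 23/29 − 19/20 = -91/580 ≈ -0.1569.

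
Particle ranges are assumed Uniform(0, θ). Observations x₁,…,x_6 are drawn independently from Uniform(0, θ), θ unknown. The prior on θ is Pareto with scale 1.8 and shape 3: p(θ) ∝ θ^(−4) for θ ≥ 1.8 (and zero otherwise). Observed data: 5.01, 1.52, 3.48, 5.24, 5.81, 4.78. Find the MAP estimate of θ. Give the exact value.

θ̂_MAP = 5.81

The Uniform(0, θ) likelihood is θ^(−n) for θ ≥ max(xᵢ), zero otherwise. Here max(xᵢ) = 5.81.
Posterior ∝ θ^(−4) · θ^(−6) = θ^(−10) on θ ≥ max(1.8, 5.81) = 5.81.
This density is strictly decreasing in θ, so the posterior mode lies at the lower boundary of the support.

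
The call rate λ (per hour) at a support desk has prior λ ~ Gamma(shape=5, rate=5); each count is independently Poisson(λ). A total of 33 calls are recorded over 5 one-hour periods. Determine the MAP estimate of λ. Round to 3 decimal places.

λ̂_MAP = 3.700

Σxᵢ = 33, n = 5.
Posterior ∝ λ^4e^(−5λ) · λ^33e^(−5λ) = λ^37e^(−10λ), i.e. Gamma(shape=38, rate=10).
The mode of a Gamma(a, b) with a ≥ 1 (shape–rate) is (a−1)/b = 37/10 ≈ 3.700.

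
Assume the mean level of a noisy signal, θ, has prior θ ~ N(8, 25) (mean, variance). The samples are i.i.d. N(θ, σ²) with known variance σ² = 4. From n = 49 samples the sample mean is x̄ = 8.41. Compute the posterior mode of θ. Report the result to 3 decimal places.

n = 49, x̄ = 8.41.
For a Normal prior and Normal likelihood with known variance, the posterior is Normal; its mode equals its mean, the precision-weighted average.
Prior precision 1/σ₀² = 1/25 = 0.04; data precision n/σ² = 49/4 = 12.25.
θ̂ = (0.04·8 + 12.25·8.41) / (0.04 + 12.25) = 103.3425/12.29 = 41337/4916 ≈ 8.409.

θ̂_MAP = 8.409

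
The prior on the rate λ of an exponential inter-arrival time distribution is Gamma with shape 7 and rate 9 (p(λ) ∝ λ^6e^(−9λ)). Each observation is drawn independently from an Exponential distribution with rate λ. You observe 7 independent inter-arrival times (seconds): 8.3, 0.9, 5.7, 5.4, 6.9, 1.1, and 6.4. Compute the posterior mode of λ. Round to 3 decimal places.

λ̂_MAP = 0.297

The Exponential(rate=λ) likelihood is ∝ λ^n e^(−λΣtᵢ). Here n = 7 and Σtᵢ = 8.3 + 0.9 + 5.7 + 5.4 + 6.9 + 1.1 + 6.4 = 34.7.
Posterior ∝ λ^6e^(−9λ) · λ^7e^(−34.7λ) = λ^13e^(−43.7λ), i.e. Gamma(14, 43.7).
Mode = (a−1)/b = 13/43.7 ≈ 0.297.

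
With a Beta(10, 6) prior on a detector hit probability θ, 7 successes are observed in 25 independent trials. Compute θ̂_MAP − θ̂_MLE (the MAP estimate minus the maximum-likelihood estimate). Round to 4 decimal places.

Posterior is Beta(17, 24); MAP = (17−1)/(41−2) = 16/39 ≈ 0.41026.
MLE ignores the prior: θ̂_MLE = k/n = 7/25 ≈ 0.28000.
Difference = 16/39 − 7/25 = 127/975 ≈ 0.1303.

MAP − MLE = 0.1303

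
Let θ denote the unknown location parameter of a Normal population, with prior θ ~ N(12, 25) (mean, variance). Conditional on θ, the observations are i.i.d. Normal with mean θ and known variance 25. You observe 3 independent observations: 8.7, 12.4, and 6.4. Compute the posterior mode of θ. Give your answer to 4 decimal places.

θ̂_MAP = 9.8750

n = 3; x̄ = (8.7 + 12.4 + 6.4)/3 = 27.5/3 = 55/6 ≈ 9.1667.
For a Normal prior and Normal likelihood with known variance, the posterior is Normal; its mode equals its mean, the precision-weighted average.
Prior precision 1/σ₀² = 1/25 = 0.04; data precision n/σ² = 3/25 = 0.12.
θ̂ = (0.04·12 + 0.12·(55/6)) / (0.04 + 0.12) = 1.58/0.16 = 9.8750.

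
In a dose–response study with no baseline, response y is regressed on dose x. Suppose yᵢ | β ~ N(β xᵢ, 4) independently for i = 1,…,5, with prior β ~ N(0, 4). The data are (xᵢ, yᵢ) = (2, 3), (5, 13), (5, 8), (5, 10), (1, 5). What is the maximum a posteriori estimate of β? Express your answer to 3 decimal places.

β̂_MAP = 2.049

log p(β | y) = −Σ(yᵢ − βxᵢ)²/(2·4) − β²/(2·4) + const.
Setting the derivative to zero: Σxᵢ(yᵢ − βxᵢ)/4 − β/4 = 0, so β = Σxᵢyᵢ / (Σxᵢ² + σ²/τ²).
Σxᵢyᵢ = 2·3 + 5·13 + 5·8 + 5·10 + 1·5 = 166; Σxᵢ² = 80; σ²/τ² = 1.
β̂_MAP = 166 / (80 + 1) = 166/81 ≈ 2.049.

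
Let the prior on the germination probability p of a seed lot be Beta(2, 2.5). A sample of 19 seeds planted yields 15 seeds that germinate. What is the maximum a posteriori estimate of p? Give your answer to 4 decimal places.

Prior: Beta(2, 2.5).
Data: 15 successes in 19 trials. The binomial likelihood contributes p^15(1−p)^4, so the posterior is Beta(2+15, 2.5+4) = Beta(17, 6.5).
For Beta(a, b) with a, b > 1 the mode is (a−1)/(a+b−2) = 16/21.5 ≈ 0.7442.

p̂_MAP = 0.7442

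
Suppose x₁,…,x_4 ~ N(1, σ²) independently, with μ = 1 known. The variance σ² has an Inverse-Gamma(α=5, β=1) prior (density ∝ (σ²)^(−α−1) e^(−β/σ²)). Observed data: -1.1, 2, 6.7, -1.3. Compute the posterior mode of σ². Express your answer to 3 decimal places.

σ̂²_MAP = 2.824

Sum of squared deviations about the known mean: SS = (-1.1−1)² + (2−1)² + (6.7−1)² + (-1.3−1)² = 43.19.
The Normal likelihood contributes (σ²)^(−n/2) exp(−SS/(2σ²)), so the posterior is Inverse-Gamma(α + n/2, β + SS/2) = Inverse-Gamma(7, 22.595).
The mode of Inverse-Gamma(a, b) is b/(a+1) = 22.595/8 ≈ 2.824.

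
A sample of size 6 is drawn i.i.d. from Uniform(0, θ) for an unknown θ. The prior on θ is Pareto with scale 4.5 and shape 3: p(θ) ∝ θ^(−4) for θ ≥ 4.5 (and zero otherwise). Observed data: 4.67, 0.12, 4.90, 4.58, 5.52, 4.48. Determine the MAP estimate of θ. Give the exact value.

θ̂_MAP = 5.52

The Uniform(0, θ) likelihood is θ^(−n) for θ ≥ max(xᵢ), zero otherwise. Here max(xᵢ) = 5.52.
Posterior ∝ θ^(−4) · θ^(−6) = θ^(−10) on θ ≥ max(4.5, 5.52) = 5.52.
This density is strictly decreasing in θ, so the posterior mode lies at the lower boundary of the support.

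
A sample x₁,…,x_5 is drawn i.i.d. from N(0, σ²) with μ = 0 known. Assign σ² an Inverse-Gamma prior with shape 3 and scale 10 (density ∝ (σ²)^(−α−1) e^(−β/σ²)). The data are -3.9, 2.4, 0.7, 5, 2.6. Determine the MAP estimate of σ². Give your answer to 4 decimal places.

Sum of squared deviations about the known mean: SS = (-3.9−0)² + (2.4−0)² + (0.7−0)² + (5−0)² + (2.6−0)² = 53.22.
The Normal likelihood contributes (σ²)^(−n/2) exp(−SS/(2σ²)), so the posterior is Inverse-Gamma(α + n/2, β + SS/2) = Inverse-Gamma(5.5, 36.61).
The mode of Inverse-Gamma(a, b) is b/(a+1) = 36.61/6.5 ≈ 5.6323.

σ̂²_MAP = 5.6323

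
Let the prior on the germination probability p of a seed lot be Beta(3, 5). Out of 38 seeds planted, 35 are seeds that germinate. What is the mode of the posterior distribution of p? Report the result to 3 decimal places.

Prior: Beta(3, 5).
Data: 35 successes in 38 trials. The binomial likelihood contributes p^35(1−p)^3, so the posterior is Beta(3+35, 5+3) = Beta(38, 8).
For Beta(a, b) with a, b > 1 the mode is (a−1)/(a+b−2) = 37/44 ≈ 0.841.

p̂_MAP = 0.841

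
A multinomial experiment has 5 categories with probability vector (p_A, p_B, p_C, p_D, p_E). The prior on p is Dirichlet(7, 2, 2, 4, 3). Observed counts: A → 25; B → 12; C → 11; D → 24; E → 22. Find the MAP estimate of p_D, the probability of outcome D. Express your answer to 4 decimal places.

MAP estimate of p_D = 0.2523

The posterior is Dirichlet(αᵢ + nᵢ) = Dirichlet(32, 14, 13, 28, 25).
For a Dirichlet(a₁,…,a_K) with all aᵢ > 1, the mode has j-th component (aⱼ − 1)/(Σaᵢ − K).
Here Σaᵢ = 112 and K = 5, so p_D = (28 − 1)/(112 − 5) = 27/107 ≈ 0.2523.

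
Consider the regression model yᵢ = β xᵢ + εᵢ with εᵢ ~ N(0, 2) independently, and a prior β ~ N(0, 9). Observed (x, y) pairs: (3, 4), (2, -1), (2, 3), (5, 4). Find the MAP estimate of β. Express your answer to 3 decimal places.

β̂_MAP = 0.853

log p(β | y) = −Σ(yᵢ − βxᵢ)²/(2·2) − β²/(2·9) + const.
Setting the derivative to zero: Σxᵢ(yᵢ − βxᵢ)/2 − β/9 = 0, so β = Σxᵢyᵢ / (Σxᵢ² + σ²/τ²).
Σxᵢyᵢ = 3·4 + 2·(-1) + 2·3 + 5·4 = 36; Σxᵢ² = 42; σ²/τ² = 2/9.
β̂_MAP = 36 / (42 + 2/9) = 36/(380/9) = 81/95 ≈ 0.853.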